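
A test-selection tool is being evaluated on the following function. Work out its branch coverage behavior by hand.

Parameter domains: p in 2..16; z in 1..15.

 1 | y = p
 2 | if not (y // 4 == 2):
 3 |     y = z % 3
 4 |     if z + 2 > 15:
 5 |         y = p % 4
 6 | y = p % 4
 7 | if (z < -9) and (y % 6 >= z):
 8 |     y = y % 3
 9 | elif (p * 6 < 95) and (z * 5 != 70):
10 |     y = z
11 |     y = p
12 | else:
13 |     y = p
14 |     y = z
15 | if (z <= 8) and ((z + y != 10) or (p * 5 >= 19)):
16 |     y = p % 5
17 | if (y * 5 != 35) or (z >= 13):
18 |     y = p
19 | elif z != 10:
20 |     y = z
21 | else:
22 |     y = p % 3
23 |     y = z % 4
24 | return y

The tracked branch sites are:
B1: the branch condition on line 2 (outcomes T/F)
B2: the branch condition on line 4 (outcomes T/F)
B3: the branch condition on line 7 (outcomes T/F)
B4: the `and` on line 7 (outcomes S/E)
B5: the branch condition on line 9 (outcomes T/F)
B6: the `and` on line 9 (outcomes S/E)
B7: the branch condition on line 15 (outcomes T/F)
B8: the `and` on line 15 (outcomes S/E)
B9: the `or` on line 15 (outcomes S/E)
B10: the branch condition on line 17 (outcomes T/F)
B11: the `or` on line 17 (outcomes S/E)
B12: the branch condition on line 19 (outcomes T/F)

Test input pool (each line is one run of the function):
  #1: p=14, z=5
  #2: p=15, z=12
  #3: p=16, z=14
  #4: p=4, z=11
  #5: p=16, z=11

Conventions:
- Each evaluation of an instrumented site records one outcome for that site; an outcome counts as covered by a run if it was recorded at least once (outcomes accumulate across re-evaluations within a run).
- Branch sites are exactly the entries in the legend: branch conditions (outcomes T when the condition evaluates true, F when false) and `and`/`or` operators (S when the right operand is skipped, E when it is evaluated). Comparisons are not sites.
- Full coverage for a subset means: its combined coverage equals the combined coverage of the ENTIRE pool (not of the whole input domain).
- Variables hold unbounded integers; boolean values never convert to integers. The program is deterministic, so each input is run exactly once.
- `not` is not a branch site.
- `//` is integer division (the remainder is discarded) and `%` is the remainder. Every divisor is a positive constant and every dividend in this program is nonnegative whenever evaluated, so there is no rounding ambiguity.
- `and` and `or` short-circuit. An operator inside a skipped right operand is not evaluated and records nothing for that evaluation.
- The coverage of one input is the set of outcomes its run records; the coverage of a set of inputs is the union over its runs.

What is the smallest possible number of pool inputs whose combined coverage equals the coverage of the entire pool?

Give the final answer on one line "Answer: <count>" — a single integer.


test 1 (p=14, z=5) fires B1->T, B2->F, B4->S, B3->F, B6->E, B5->T, B8->E, B9->S, B7->T, B11->S, B10->T; hits B1=T, B2=F, B3=F, B4=S, B5=T, B6=E, B7=T, B8=E, B9=S, B10=T, B11=S
test 2 (p=15, z=12) fires B1->T, B2->F, B4->S, B3->F, B6->E, B5->T, B8->S, B7->F, B11->S, B10->T; hits B1=T, B2=F, B3=F, B4=S, B5=T, B6=E, B7=F, B8=S, B10=T, B11=S
test 3 (p=16, z=14) fires B1->T, B2->T, B4->S, B3->F, B6->S, B5->F, B8->S, B7->F, B11->S, B10->T; hits B1=T, B2=T, B3=F, B4=S, B5=F, B6=S, B7=F, B8=S, B10=T, B11=S
test 4 (p=4, z=11) fires B1->T, B2->F, B4->S, B3->F, B6->E, B5->T, B8->S, B7->F, B11->S, B10->T; hits B1=T, B2=F, B3=F, B4=S, B5=T, B6=E, B7=F, B8=S, B10=T, B11=S
test 5 (p=16, z=11) fires B1->T, B2->F, B4->S, B3->F, B6->S, B5->F, B8->S, B7->F, B11->S, B10->T; hits B1=T, B2=F, B3=F, B4=S, B5=F, B6=S, B7=F, B8=S, B10=T, B11=S
together the pool reaches 16 outcomes: B1=T, B2=T, B2=F, B3=F, B4=S, B5=T, B5=F, B6=S, B6=E, B7=T, B7=F, B8=S, B8=E, B9=S, B10=T, B11=S
checked all size-1 subsets: none covers 16 outcomes (max 11/16)
inputs {1, 3} (size 2) cover everything; no size-2 subset with a lexicographically smaller index list covers all 16
Answer: 2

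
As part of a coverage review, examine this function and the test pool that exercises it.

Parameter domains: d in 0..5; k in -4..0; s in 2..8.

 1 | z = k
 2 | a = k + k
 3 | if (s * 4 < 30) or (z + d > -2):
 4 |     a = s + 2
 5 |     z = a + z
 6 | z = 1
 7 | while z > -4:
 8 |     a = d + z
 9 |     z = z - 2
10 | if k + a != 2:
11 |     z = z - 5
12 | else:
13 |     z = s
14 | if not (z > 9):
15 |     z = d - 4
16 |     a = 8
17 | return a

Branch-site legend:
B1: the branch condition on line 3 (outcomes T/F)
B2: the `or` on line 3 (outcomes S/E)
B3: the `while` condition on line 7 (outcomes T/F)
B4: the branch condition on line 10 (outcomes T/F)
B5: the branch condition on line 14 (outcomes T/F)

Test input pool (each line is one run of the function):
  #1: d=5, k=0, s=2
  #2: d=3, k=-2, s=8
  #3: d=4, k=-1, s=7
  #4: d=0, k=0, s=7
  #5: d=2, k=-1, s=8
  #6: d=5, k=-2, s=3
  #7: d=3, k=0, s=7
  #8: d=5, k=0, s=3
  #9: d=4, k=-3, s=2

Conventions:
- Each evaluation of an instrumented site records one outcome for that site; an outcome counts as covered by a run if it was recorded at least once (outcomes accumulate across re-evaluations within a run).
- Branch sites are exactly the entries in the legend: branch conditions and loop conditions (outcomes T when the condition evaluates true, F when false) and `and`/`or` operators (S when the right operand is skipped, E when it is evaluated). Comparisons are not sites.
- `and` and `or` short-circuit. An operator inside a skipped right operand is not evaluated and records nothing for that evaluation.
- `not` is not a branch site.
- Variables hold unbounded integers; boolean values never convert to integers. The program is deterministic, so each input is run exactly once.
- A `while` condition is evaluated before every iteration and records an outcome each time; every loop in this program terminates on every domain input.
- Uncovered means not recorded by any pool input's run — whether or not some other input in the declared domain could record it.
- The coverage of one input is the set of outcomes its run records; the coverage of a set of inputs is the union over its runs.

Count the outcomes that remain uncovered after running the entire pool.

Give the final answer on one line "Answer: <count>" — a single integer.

input #1, d=5, k=0, s=2: events B2->S, B1->T, B3->T, B3->T, B3->T, B3->F, B4->F, B5->T; outcomes B1=T, B2=S, B3=T, B3=F, B4=F, B5=T
input #2, d=3, k=-2, s=8: events B2->E, B1->T, B3->T, B3->T, B3->T, B3->F, B4->T, B5->T; outcomes B1=T, B2=E, B3=T, B3=F, B4=T, B5=T
input #3, d=4, k=-1, s=7: events B2->S, B1->T, B3->T, B3->T, B3->T, B3->F, B4->T, B5->T; outcomes B1=T, B2=S, B3=T, B3=F, B4=T, B5=T
input #4, d=0, k=0, s=7: events B2->S, B1->T, B3->T, B3->T, B3->T, B3->F, B4->T, B5->T; outcomes B1=T, B2=S, B3=T, B3=F, B4=T, B5=T
input #5, d=2, k=-1, s=8: events B2->E, B1->T, B3->T, B3->T, B3->T, B3->F, B4->T, B5->T; outcomes B1=T, B2=E, B3=T, B3=F, B4=T, B5=T
input #6, d=5, k=-2, s=3: events B2->S, B1->T, B3->T, B3->T, B3->T, B3->F, B4->T, B5->T; outcomes B1=T, B2=S, B3=T, B3=F, B4=T, B5=T
input #7, d=3, k=0, s=7: events B2->S, B1->T, B3->T, B3->T, B3->T, B3->F, B4->T, B5->T; outcomes B1=T, B2=S, B3=T, B3=F, B4=T, B5=T
input #8, d=5, k=0, s=3: events B2->S, B1->T, B3->T, B3->T, B3->T, B3->F, B4->F, B5->T; outcomes B1=T, B2=S, B3=T, B3=F, B4=F, B5=T
input #9, d=4, k=-3, s=2: events B2->S, B1->T, B3->T, B3->T, B3->T, B3->F, B4->T, B5->T; outcomes B1=T, B2=S, B3=T, B3=F, B4=T, B5=T
union over the pool: B1=T, B2=S, B2=E, B3=T, B3=F, B4=T, B4=F, B5=T
uncovered (2 of 10): B1=F, B5=F

Answer: 2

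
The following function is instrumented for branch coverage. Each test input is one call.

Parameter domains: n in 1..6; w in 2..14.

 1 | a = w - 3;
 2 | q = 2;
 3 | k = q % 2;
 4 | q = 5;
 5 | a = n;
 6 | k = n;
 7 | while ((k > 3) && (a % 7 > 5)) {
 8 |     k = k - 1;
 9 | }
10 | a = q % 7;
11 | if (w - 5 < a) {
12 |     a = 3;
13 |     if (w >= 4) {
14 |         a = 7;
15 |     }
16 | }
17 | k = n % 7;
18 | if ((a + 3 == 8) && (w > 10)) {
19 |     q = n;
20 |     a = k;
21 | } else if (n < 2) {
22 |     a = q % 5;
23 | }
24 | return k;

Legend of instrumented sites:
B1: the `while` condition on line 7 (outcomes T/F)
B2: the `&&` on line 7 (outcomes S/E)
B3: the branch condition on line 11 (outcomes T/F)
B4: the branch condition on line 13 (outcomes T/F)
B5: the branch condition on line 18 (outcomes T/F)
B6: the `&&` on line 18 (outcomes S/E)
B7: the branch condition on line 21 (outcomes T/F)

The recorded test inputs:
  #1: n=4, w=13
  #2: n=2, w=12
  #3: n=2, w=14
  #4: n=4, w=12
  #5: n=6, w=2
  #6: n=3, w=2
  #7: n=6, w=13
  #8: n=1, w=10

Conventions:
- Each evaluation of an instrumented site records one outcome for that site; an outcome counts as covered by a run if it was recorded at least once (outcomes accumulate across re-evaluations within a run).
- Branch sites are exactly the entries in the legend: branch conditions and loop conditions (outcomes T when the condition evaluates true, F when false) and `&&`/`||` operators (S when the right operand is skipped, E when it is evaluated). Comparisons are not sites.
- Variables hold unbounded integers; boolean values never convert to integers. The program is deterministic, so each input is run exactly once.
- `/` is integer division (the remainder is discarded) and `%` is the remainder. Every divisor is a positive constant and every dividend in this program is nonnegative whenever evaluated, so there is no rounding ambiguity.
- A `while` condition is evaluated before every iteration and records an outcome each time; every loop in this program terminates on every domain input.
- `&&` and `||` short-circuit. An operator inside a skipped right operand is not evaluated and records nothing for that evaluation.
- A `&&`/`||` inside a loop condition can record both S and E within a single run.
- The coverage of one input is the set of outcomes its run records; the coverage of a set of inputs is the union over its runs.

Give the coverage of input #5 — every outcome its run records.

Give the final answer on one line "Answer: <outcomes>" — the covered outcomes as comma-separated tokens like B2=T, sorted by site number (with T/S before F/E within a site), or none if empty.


Simulating input #5 (n=6, w=2) step by step:
  B2->E, B1->T, B2->E, B1->T, B2->E, B1->T, B2->S, B1->F, B3->T, B4->F
  B6->S, B5->F, B7->F
as a set, this run covers: B1=T, B1=F, B2=S, B2=E, B3=T, B4=F, B5=F, B6=S, B7=F
Answer: B1=T, B1=F, B2=S, B2=E, B3=T, B4=F, B5=F, B6=S, B7=F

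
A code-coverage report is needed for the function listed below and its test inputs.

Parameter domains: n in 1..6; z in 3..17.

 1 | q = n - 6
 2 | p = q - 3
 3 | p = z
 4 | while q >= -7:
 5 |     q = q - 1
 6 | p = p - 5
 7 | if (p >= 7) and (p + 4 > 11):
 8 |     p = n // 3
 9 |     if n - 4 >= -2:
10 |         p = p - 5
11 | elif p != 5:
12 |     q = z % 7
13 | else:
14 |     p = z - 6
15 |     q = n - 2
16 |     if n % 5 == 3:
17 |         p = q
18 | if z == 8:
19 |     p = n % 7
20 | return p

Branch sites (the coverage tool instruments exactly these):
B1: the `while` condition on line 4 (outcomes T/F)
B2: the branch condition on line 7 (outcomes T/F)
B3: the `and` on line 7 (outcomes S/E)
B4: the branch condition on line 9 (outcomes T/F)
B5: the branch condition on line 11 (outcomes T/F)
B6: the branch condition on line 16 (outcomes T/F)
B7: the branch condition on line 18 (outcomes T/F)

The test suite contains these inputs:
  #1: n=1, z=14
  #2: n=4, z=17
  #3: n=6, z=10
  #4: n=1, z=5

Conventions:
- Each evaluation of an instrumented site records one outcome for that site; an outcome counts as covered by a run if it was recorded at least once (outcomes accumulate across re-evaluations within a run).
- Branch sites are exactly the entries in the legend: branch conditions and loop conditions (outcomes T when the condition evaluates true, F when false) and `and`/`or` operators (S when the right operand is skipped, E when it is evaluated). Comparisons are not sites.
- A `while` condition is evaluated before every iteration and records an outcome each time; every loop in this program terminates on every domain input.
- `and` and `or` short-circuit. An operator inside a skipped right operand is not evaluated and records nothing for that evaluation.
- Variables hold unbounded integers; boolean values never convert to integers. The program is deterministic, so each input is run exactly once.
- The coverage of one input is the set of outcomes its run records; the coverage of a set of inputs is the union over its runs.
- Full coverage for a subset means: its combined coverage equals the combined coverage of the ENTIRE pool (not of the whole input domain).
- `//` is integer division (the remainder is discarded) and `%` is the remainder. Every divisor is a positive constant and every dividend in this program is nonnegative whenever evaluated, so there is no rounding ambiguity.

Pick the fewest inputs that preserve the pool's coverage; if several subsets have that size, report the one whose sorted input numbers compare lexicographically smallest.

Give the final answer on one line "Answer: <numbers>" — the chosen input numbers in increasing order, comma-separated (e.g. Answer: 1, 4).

run #1 (n=1, z=14) runs B1->T, B1->T, B1->T, B1->F, B3->E, B2->T, B4->F, B7->F; records B1=T, B1=F, B2=T, B3=E, B4=F, B7=F
run #2 (n=4, z=17) runs B1->T, B1->T, B1->T, B1->T, B1->T, B1->T, B1->F, B3->E, B2->T, B4->T, B7->F; records B1=T, B1=F, B2=T, B3=E, B4=T, B7=F
run #3 (n=6, z=10) runs B1->T, B1->T, B1->T, B1->T, B1->T, B1->T, B1->T, B1->T, B1->F, B3->S, B2->F, B5->F, B6->F, B7->F; records B1=T, B1=F, B2=F, B3=S, B5=F, B6=F, B7=F
run #4 (n=1, z=5) runs B1->T, B1->T, B1->T, B1->F, B3->S, B2->F, B5->T, B7->F; records B1=T, B1=F, B2=F, B3=S, B5=T, B7=F
pool-wide coverage (12 outcomes): B1=T, B1=F, B2=T, B2=F, B3=S, B3=E, B4=T, B4=F, B5=T, B5=F, B6=F, B7=F
checked all size-1 subsets: none covers 12 outcomes (max 7/12)
checked all size-2 subsets: none covers 12 outcomes (max 10/12)
checked all size-3 subsets: none covers 12 outcomes (max 11/12)
the canonical winner is {1, 2, 3, 4}: size 4, full 12-outcome coverage, earliest index list among size-4 covers

Answer: 1, 2, 3, 4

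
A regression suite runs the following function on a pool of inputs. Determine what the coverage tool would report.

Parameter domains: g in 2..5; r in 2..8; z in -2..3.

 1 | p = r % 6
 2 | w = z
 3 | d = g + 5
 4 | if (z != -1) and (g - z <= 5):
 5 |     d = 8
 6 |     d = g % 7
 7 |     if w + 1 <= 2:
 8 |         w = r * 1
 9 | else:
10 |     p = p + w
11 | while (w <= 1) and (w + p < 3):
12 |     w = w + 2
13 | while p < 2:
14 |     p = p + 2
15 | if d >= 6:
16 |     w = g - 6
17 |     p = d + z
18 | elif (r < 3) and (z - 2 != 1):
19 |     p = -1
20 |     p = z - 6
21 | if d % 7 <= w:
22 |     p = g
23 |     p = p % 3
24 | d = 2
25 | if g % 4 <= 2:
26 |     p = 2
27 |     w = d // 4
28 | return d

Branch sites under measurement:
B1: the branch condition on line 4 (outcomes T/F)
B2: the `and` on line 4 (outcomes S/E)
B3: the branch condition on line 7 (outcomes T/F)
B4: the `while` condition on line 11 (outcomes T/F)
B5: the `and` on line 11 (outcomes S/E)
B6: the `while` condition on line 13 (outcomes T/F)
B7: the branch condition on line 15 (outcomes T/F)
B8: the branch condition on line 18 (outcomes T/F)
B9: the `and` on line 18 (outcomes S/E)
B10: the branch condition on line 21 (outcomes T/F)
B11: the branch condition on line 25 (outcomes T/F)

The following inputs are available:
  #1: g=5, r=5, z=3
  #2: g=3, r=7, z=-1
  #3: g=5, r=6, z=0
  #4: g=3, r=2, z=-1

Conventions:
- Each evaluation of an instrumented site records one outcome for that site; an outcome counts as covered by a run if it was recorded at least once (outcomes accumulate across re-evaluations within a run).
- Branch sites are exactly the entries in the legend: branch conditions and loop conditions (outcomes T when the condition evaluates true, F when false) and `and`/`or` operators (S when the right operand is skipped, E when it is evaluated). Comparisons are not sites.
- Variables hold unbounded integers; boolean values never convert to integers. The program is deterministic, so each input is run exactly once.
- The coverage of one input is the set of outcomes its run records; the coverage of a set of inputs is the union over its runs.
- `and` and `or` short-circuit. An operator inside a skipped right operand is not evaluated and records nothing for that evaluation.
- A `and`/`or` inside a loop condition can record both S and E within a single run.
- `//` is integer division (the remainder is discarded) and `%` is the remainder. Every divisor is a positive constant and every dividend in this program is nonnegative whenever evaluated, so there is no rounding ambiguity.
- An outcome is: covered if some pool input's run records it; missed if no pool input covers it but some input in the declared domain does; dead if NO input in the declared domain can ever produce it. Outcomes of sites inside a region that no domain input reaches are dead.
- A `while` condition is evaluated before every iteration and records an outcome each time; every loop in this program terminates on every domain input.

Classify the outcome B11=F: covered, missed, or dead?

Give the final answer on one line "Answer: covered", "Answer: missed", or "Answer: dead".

B11=F is recorded by pool input(s) 2, 4 -> covered

Answer: covered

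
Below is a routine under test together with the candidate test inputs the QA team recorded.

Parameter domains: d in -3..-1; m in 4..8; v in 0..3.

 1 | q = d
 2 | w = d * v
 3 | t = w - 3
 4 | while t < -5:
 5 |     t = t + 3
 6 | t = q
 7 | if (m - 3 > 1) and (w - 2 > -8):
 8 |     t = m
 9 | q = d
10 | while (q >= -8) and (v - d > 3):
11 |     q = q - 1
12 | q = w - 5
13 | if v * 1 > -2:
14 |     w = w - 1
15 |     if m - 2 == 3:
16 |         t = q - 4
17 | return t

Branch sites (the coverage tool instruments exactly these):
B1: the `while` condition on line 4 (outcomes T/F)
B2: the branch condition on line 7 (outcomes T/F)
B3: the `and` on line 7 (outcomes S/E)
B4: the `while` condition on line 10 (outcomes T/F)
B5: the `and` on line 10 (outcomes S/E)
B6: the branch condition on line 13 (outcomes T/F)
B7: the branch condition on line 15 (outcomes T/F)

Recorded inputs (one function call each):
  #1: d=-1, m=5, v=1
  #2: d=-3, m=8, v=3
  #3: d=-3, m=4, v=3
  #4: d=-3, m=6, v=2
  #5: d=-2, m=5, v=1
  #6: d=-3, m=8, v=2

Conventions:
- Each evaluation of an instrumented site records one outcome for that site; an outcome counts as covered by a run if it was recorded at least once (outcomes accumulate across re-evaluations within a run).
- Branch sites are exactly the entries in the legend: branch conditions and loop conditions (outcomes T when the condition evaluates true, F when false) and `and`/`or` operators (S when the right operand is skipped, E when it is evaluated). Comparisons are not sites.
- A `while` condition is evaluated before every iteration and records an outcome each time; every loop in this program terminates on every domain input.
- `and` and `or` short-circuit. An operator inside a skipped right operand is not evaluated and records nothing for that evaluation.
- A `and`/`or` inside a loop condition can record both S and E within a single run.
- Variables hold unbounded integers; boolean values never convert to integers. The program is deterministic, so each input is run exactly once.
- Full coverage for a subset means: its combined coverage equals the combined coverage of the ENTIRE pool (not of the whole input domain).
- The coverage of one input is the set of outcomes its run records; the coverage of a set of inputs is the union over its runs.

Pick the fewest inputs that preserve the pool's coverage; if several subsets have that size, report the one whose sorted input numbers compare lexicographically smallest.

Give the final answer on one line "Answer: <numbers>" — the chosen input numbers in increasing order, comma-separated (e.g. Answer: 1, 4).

#1 (d=-1, m=5, v=1) -> covered: B1=F, B2=T, B3=E, B4=F, B5=E, B6=T, B7=T
#2 (d=-3, m=8, v=3) -> covered: B1=T, B1=F, B2=F, B3=E, B4=T, B4=F, B5=S, B5=E, B6=T, B7=F
#3 (d=-3, m=4, v=3) -> covered: B1=T, B1=F, B2=F, B3=S, B4=T, B4=F, B5=S, B5=E, B6=T, B7=F
#4 (d=-3, m=6, v=2) -> covered: B1=T, B1=F, B2=F, B3=E, B4=T, B4=F, B5=S, B5=E, B6=T, B7=F
#5 (d=-2, m=5, v=1) -> covered: B1=F, B2=T, B3=E, B4=F, B5=E, B6=T, B7=T
#6 (d=-3, m=8, v=2) -> covered: B1=T, B1=F, B2=F, B3=E, B4=T, B4=F, B5=S, B5=E, B6=T, B7=F
the full pool covers 13 outcomes: B1=T, B1=F, B2=T, B2=F, B3=S, B3=E, B4=T, B4=F, B5=S, B5=E, B6=T, B7=T, B7=F
no size-1 subset reaches all 13 outcomes (best union: 10/13)
the canonical winner is {1, 3}: size 2, full 13-outcome coverage, earliest index list among size-2 covers

Answer: 1, 3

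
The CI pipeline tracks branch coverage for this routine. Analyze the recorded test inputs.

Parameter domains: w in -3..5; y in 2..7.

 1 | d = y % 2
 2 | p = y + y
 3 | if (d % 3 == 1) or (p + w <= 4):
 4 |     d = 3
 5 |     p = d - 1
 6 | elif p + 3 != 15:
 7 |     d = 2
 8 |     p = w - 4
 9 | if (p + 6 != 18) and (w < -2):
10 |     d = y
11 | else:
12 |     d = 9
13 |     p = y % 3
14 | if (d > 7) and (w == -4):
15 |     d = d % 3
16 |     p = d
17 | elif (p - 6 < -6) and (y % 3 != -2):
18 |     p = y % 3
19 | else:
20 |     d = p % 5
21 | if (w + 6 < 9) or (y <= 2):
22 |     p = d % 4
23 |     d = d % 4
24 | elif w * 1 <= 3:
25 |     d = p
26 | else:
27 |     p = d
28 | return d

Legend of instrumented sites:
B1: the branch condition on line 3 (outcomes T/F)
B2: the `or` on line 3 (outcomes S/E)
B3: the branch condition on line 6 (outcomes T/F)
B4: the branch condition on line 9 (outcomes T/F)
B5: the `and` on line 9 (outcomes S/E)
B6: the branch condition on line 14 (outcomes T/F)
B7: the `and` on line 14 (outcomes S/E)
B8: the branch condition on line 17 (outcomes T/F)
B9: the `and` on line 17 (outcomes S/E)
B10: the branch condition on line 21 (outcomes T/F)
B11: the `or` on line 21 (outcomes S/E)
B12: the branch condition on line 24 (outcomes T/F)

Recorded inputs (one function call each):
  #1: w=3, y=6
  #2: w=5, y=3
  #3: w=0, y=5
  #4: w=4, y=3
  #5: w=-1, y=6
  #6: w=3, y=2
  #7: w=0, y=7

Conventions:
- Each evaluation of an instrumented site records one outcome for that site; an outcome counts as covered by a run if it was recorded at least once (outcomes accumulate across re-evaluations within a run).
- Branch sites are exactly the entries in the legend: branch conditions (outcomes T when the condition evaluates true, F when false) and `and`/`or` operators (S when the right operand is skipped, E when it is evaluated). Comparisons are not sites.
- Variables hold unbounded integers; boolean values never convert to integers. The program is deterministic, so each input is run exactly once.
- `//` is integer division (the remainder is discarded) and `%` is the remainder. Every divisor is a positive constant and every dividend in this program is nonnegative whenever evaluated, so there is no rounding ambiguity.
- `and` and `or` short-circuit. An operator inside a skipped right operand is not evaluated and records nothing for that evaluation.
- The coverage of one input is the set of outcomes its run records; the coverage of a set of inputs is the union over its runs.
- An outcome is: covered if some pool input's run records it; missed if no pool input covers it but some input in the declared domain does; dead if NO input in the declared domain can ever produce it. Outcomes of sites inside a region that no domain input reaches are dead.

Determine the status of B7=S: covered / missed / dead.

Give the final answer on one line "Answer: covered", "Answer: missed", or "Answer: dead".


no pool input records B7=S
but domain input (w=-3, y=2) does record it -> reachable, so missed
Answer: missed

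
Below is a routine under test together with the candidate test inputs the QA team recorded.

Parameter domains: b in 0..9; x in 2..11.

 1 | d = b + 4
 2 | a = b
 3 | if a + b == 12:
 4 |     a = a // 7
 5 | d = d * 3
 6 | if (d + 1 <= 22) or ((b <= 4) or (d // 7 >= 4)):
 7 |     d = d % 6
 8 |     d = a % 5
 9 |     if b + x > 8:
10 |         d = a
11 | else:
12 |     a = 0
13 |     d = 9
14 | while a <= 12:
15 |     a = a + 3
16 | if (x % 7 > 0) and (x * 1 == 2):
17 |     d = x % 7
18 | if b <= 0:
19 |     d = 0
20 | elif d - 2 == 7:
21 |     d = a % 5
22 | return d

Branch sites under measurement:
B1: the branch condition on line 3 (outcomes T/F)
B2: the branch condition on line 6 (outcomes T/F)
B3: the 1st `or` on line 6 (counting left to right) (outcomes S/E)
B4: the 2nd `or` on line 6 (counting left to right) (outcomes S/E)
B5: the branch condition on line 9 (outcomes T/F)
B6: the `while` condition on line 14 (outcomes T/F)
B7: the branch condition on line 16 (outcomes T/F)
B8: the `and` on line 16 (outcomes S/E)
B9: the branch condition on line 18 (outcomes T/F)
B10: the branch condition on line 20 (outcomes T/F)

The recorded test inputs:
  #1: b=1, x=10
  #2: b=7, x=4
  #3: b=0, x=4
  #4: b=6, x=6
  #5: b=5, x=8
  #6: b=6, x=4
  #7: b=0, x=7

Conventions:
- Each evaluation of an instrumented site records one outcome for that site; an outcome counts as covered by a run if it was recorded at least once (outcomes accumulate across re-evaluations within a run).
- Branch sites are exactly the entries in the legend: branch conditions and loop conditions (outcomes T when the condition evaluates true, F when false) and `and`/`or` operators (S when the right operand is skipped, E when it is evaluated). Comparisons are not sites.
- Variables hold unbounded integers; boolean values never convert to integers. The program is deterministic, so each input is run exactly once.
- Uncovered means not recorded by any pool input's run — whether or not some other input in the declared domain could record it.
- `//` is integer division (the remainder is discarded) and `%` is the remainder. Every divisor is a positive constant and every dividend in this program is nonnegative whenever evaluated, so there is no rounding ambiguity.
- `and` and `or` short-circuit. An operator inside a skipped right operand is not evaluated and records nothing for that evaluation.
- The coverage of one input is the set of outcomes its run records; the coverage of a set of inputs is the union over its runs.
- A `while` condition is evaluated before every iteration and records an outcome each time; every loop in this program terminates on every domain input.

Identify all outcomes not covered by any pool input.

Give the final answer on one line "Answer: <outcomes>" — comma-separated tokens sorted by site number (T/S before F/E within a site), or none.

input #1, b=1, x=10: events B1->F, B3->S, B2->T, B5->T, B6->T, B6->T, B6->T, B6->T, B6->F, B8->E, B7->F, B9->F, B10->F; outcomes B1=F, B2=T, B3=S, B5=T, B6=T, B6=F, B7=F, B8=E, B9=F, B10=F
input #2, b=7, x=4: events B1->F, B3->E, B4->E, B2->T, B5->T, B6->T, B6->T, B6->F, B8->E, B7->F, B9->F, B10->F; outcomes B1=F, B2=T, B3=E, B4=E, B5=T, B6=T, B6=F, B7=F, B8=E, B9=F, B10=F
input #3, b=0, x=4: events B1->F, B3->S, B2->T, B5->F, B6->T, B6->T, B6->T, B6->T, B6->T, B6->F, B8->E, B7->F, B9->T; outcomes B1=F, B2=T, B3=S, B5=F, B6=T, B6=F, B7=F, B8=E, B9=T
input #4, b=6, x=6: events B1->T, B3->E, B4->E, B2->T, B5->T, B6->T, B6->T, B6->T, B6->T, B6->T, B6->F, B8->E, B7->F, B9->F, ...; outcomes B1=T, B2=T, B3=E, B4=E, B5=T, B6=T, B6=F, B7=F, B8=E, B9=F, B10=F
input #5, b=5, x=8: events B1->F, B3->E, B4->E, B2->F, B6->T, B6->T, B6->T, B6->T, B6->T, B6->F, B8->E, B7->F, B9->F, B10->T; outcomes B1=F, B2=F, B3=E, B4=E, B6=T, B6=F, B7=F, B8=E, B9=F, B10=T
input #6, b=6, x=4: events B1->T, B3->E, B4->E, B2->T, B5->T, B6->T, B6->T, B6->T, B6->T, B6->T, B6->F, B8->E, B7->F, B9->F, ...; outcomes B1=T, B2=T, B3=E, B4=E, B5=T, B6=T, B6=F, B7=F, B8=E, B9=F, B10=F
input #7, b=0, x=7: events B1->F, B3->S, B2->T, B5->F, B6->T, B6->T, B6->T, B6->T, B6->T, B6->F, B8->S, B7->F, B9->T; outcomes B1=F, B2=T, B3=S, B5=F, B6=T, B6=F, B7=F, B8=S, B9=T
union over the pool: B1=T, B1=F, B2=T, B2=F, B3=S, B3=E, B4=E, B5=T, B5=F, B6=T, B6=F, B7=F, B8=S, B8=E, B9=T, B9=F, B10=T, B10=F
uncovered (2 of 20): B4=S, B7=T

Answer: B4=S, B7=T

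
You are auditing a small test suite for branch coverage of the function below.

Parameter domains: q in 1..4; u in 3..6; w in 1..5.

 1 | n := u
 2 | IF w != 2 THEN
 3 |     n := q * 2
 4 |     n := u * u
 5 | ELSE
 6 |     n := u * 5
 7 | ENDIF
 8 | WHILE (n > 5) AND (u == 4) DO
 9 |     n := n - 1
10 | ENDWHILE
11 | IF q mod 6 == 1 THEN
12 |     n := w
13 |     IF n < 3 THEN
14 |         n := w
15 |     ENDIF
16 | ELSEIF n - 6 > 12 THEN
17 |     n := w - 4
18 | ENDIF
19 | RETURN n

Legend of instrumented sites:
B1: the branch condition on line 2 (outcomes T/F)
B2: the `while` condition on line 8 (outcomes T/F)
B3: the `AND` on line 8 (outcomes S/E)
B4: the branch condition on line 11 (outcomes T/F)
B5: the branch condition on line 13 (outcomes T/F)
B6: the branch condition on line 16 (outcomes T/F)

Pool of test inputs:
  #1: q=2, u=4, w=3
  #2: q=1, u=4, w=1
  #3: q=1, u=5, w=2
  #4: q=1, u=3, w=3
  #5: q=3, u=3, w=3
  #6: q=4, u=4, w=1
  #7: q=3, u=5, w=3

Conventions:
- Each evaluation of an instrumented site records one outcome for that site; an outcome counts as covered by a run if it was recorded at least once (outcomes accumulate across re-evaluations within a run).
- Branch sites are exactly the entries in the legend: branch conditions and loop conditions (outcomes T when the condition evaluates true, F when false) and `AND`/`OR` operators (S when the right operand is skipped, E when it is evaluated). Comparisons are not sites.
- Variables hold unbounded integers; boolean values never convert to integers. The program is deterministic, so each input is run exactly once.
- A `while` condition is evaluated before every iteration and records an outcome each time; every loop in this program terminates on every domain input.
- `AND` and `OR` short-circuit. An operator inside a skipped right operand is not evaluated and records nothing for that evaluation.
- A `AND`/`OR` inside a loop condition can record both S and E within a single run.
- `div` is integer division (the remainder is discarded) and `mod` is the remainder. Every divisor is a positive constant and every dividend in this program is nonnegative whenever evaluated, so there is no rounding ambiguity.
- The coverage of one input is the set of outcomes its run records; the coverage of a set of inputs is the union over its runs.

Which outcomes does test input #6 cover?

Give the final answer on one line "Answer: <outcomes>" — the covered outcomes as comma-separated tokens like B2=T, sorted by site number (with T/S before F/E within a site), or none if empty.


Simulating input #6 (q=4, u=4, w=1) step by step:
  B1->T, B3->E, B2->T, B3->E, B2->T, B3->E, B2->T, B3->E, B2->T, B3->E
  B2->T, B3->E, B2->T, B3->E, B2->T, B3->E, B2->T, B3->E, B2->T, B3->E
  B2->T, B3->E, B2->T, B3->S, B2->F, B4->F, B6->F
deduplicating events, the covered set is: B1=T, B2=T, B2=F, B3=S, B3=E, B4=F, B6=F
Answer: B1=T, B2=T, B2=F, B3=S, B3=E, B4=F, B6=F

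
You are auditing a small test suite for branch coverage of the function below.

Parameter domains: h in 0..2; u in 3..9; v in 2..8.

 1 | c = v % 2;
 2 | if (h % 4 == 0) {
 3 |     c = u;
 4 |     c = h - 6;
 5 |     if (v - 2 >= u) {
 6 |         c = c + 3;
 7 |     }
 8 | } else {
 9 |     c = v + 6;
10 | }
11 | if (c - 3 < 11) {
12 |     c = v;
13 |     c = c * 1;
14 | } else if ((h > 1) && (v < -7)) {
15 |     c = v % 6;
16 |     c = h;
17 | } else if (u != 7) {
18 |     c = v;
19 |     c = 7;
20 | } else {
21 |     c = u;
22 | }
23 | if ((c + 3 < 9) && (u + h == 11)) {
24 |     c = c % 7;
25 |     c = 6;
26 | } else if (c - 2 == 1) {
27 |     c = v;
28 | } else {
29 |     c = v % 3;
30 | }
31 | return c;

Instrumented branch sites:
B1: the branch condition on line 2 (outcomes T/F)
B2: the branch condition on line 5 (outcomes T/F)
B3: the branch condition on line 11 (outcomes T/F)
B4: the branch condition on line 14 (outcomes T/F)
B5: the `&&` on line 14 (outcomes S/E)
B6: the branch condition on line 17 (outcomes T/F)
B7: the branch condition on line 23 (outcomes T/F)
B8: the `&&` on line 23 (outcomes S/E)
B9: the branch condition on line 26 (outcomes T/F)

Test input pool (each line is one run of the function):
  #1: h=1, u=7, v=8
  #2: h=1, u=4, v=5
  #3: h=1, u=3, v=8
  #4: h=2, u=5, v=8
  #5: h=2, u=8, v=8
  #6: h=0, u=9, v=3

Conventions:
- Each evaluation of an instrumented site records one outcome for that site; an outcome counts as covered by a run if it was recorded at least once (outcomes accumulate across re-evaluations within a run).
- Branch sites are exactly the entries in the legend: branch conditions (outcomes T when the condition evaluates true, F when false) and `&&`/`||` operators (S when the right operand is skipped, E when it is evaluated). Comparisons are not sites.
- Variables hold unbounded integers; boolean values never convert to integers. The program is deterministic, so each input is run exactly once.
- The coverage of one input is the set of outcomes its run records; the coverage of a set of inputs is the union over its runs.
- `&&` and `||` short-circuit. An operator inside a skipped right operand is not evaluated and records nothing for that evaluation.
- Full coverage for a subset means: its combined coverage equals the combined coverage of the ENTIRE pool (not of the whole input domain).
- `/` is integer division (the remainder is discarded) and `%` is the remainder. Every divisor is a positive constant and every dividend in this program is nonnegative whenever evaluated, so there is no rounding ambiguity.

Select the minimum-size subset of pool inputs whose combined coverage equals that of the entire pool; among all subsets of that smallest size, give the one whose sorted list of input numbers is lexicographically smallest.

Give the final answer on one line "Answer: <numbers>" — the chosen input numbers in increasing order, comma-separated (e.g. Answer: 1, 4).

#1 (h=1, u=7, v=8) -> B1->F, B3->F, B5->S, B4->F, B6->F, B8->S, B7->F, B9->F; covered: B1=F, B3=F, B4=F, B5=S, B6=F, B7=F, B8=S, B9=F
#2 (h=1, u=4, v=5) -> B1->F, B3->T, B8->E, B7->F, B9->F; covered: B1=F, B3=T, B7=F, B8=E, B9=F
#3 (h=1, u=3, v=8) -> B1->F, B3->F, B5->S, B4->F, B6->T, B8->S, B7->F, B9->F; covered: B1=F, B3=F, B4=F, B5=S, B6=T, B7=F, B8=S, B9=F
#4 (h=2, u=5, v=8) -> B1->F, B3->F, B5->E, B4->F, B6->T, B8->S, B7->F, B9->F; covered: B1=F, B3=F, B4=F, B5=E, B6=T, B7=F, B8=S, B9=F
#5 (h=2, u=8, v=8) -> B1->F, B3->F, B5->E, B4->F, B6->T, B8->S, B7->F, B9->F; covered: B1=F, B3=F, B4=F, B5=E, B6=T, B7=F, B8=S, B9=F
#6 (h=0, u=9, v=3) -> B1->T, B2->F, B3->T, B8->E, B7->F, B9->T; covered: B1=T, B2=F, B3=T, B7=F, B8=E, B9=T
pool-wide coverage (15 outcomes): B1=T, B1=F, B2=F, B3=T, B3=F, B4=F, B5=S, B5=E, B6=T, B6=F, B7=F, B8=S, B8=E, B9=T, B9=F
checked all size-1 subsets: none covers 15 outcomes (max 8/15)
checked all size-2 subsets: none covers 15 outcomes (max 13/15)
at size 3, {1, 4, 6} reaches all 15 outcomes; every lexicographically earlier size-3 subset fails

Answer: 1, 4, 6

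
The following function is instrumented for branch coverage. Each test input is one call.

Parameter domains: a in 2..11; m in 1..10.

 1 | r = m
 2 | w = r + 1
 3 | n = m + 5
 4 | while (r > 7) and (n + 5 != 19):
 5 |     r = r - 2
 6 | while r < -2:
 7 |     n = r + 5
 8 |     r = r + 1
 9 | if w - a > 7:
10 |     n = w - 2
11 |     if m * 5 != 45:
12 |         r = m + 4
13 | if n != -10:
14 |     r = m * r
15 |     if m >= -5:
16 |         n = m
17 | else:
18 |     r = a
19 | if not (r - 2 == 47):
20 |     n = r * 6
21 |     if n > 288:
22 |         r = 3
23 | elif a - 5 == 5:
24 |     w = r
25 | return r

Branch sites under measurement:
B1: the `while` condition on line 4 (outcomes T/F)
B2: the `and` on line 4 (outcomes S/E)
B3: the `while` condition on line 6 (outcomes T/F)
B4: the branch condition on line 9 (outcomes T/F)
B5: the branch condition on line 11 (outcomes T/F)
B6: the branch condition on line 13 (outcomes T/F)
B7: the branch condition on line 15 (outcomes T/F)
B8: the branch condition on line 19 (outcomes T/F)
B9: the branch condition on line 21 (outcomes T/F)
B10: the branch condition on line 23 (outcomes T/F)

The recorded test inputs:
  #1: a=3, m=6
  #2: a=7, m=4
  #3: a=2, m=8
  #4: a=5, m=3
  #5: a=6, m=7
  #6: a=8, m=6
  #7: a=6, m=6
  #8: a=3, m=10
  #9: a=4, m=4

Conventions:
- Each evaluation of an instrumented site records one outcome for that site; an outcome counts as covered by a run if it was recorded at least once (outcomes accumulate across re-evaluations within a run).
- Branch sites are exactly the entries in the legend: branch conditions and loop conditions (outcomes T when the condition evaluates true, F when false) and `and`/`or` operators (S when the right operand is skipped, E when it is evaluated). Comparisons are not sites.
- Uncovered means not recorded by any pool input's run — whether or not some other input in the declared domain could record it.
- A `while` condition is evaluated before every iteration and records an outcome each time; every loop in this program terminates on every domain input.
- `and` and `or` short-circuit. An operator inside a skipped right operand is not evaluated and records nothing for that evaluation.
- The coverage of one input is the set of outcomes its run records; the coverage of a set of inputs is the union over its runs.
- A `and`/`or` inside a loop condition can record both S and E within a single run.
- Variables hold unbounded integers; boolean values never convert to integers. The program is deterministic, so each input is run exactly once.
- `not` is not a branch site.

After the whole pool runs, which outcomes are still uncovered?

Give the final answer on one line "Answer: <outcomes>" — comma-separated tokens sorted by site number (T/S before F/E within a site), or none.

#1 (a=3, m=6) -> B2->S, B1->F, B3->F, B4->F, B6->T, B7->T, B8->T, B9->F; covered: B1=F, B2=S, B3=F, B4=F, B6=T, B7=T, B8=T, B9=F
#2 (a=7, m=4) -> B2->S, B1->F, B3->F, B4->F, B6->T, B7->T, B8->T, B9->F; covered: B1=F, B2=S, B3=F, B4=F, B6=T, B7=T, B8=T, B9=F
#3 (a=2, m=8) -> B2->E, B1->T, B2->S, B1->F, B3->F, B4->F, B6->T, B7->T, B8->T, B9->F; covered: B1=T, B1=F, B2=S, B2=E, B3=F, B4=F, B6=T, B7=T, B8=T, B9=F
#4 (a=5, m=3) -> B2->S, B1->F, B3->F, B4->F, B6->T, B7->T, B8->T, B9->F; covered: B1=F, B2=S, B3=F, B4=F, B6=T, B7=T, B8=T, B9=F
#5 (a=6, m=7) -> B2->S, B1->F, B3->F, B4->F, B6->T, B7->T, B8->F, B10->F; covered: B1=F, B2=S, B3=F, B4=F, B6=T, B7=T, B8=F, B10=F
#6 (a=8, m=6) -> B2->S, B1->F, B3->F, B4->F, B6->T, B7->T, B8->T, B9->F; covered: B1=F, B2=S, B3=F, B4=F, B6=T, B7=T, B8=T, B9=F
#7 (a=6, m=6) -> B2->S, B1->F, B3->F, B4->F, B6->T, B7->T, B8->T, B9->F; covered: B1=F, B2=S, B3=F, B4=F, B6=T, B7=T, B8=T, B9=F
#8 (a=3, m=10) -> B2->E, B1->T, B2->E, B1->T, B2->S, B1->F, B3->F, B4->T, B5->T, B6->T, B7->T, B8->T, B9->T; covered: B1=T, B1=F, B2=S, B2=E, B3=F, B4=T, B5=T, B6=T, B7=T, B8=T, B9=T
#9 (a=4, m=4) -> B2->S, B1->F, B3->F, B4->F, B6->T, B7->T, B8->T, B9->F; covered: B1=F, B2=S, B3=F, B4=F, B6=T, B7=T, B8=T, B9=F
union over the pool: B1=T, B1=F, B2=S, B2=E, B3=F, B4=T, B4=F, B5=T, B6=T, B7=T, B8=T, B8=F, B9=T, B9=F, B10=F
uncovered (5 of 20): B3=T, B5=F, B6=F, B7=F, B10=T

Answer: B3=T, B5=F, B6=F, B7=F, B10=T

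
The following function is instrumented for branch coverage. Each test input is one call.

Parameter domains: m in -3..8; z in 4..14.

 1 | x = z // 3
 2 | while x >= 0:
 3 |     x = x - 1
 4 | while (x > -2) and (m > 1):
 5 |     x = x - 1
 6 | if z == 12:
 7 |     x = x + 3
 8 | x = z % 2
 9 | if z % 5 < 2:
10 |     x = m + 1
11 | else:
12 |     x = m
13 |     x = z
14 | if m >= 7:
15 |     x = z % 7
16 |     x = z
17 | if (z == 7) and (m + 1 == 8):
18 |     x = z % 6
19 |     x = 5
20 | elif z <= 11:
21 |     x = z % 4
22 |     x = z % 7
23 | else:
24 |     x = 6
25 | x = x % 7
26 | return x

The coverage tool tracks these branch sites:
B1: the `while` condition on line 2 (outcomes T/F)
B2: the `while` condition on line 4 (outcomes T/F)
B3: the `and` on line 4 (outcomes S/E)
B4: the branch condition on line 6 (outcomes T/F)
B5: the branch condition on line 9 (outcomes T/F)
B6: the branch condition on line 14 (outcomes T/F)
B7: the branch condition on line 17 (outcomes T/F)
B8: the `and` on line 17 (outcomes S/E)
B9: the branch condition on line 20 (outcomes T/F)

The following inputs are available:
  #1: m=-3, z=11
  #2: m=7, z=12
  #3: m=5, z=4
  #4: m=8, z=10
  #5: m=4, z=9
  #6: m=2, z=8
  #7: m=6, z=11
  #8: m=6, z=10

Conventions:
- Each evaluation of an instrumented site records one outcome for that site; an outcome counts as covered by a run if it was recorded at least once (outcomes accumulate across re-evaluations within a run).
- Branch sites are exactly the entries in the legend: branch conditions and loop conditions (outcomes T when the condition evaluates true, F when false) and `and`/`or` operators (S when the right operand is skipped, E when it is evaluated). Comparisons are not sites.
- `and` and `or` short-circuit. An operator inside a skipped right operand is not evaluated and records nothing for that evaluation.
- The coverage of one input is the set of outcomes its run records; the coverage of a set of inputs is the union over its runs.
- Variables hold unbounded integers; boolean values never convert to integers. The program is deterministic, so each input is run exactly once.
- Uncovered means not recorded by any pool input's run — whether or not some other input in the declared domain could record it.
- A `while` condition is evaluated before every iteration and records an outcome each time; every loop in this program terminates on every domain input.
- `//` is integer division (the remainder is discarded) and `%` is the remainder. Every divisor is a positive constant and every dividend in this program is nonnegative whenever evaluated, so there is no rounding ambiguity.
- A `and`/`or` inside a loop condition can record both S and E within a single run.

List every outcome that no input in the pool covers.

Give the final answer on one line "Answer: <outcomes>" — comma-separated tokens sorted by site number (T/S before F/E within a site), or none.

run #1 (m=-3, z=11) runs B1->T, B1->T, B1->T, B1->T, B1->F, B3->E, B2->F, B4->F, B5->T, B6->F, B8->S, B7->F, B9->T; records B1=T, B1=F, B2=F, B3=E, B4=F, B5=T, B6=F, B7=F, B8=S, B9=T
run #2 (m=7, z=12) runs B1->T, B1->T, B1->T, B1->T, B1->T, B1->F, B3->E, B2->T, B3->S, B2->F, B4->T, B5->F, B6->T, B8->S, ...; records B1=T, B1=F, B2=T, B2=F, B3=S, B3=E, B4=T, B5=F, B6=T, B7=F, B8=S, B9=F
run #3 (m=5, z=4) runs B1->T, B1->T, B1->F, B3->E, B2->T, B3->S, B2->F, B4->F, B5->F, B6->F, B8->S, B7->F, B9->T; records B1=T, B1=F, B2=T, B2=F, B3=S, B3=E, B4=F, B5=F, B6=F, B7=F, B8=S, B9=T
run #4 (m=8, z=10) runs B1->T, B1->T, B1->T, B1->T, B1->F, B3->E, B2->T, B3->S, B2->F, B4->F, B5->T, B6->T, B8->S, B7->F, ...; records B1=T, B1=F, B2=T, B2=F, B3=S, B3=E, B4=F, B5=T, B6=T, B7=F, B8=S, B9=T
run #5 (m=4, z=9) runs B1->T, B1->T, B1->T, B1->T, B1->F, B3->E, B2->T, B3->S, B2->F, B4->F, B5->F, B6->F, B8->S, B7->F, ...; records B1=T, B1=F, B2=T, B2=F, B3=S, B3=E, B4=F, B5=F, B6=F, B7=F, B8=S, B9=T
run #6 (m=2, z=8) runs B1->T, B1->T, B1->T, B1->F, B3->E, B2->T, B3->S, B2->F, B4->F, B5->F, B6->F, B8->S, B7->F, B9->T; records B1=T, B1=F, B2=T, B2=F, B3=S, B3=E, B4=F, B5=F, B6=F, B7=F, B8=S, B9=T
run #7 (m=6, z=11) runs B1->T, B1->T, B1->T, B1->T, B1->F, B3->E, B2->T, B3->S, B2->F, B4->F, B5->T, B6->F, B8->S, B7->F, ...; records B1=T, B1=F, B2=T, B2=F, B3=S, B3=E, B4=F, B5=T, B6=F, B7=F, B8=S, B9=T
run #8 (m=6, z=10) runs B1->T, B1->T, B1->T, B1->T, B1->F, B3->E, B2->T, B3->S, B2->F, B4->F, B5->T, B6->F, B8->S, B7->F, ...; records B1=T, B1=F, B2=T, B2=F, B3=S, B3=E, B4=F, B5=T, B6=F, B7=F, B8=S, B9=T
union over the pool: B1=T, B1=F, B2=T, B2=F, B3=S, B3=E, B4=T, B4=F, B5=T, B5=F, B6=T, B6=F, B7=F, B8=S, B9=T, B9=F
uncovered (2 of 18): B7=T, B8=E

Answer: B7=T, B8=E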